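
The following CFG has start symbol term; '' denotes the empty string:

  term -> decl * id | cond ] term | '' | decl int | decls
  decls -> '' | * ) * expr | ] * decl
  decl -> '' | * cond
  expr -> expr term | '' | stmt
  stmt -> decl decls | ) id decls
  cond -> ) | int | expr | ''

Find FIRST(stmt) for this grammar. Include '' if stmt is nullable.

From stmt -> decl decls: decl, decls nullable, take FIRST(decl) ∪ FIRST(decls) = { *, ] }; also '' since the whole RHS is nullable.
stmt -> ) id decls contributes {)}.
Union: FIRST(stmt) = { ), *, ], '' }.

{ ), *, ], '' }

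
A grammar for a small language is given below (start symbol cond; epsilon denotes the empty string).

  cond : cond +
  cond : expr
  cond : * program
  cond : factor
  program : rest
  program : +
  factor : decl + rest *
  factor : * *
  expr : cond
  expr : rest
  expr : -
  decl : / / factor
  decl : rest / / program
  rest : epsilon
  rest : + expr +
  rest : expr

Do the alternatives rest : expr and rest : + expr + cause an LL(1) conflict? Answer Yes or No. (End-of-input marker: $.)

Yes

FIRST(expr) = { *, +, -, /, epsilon } and FIRST(+ expr +) = { + }.
Both contain +, so the two alternatives are not disjoint — LL(1) conflict.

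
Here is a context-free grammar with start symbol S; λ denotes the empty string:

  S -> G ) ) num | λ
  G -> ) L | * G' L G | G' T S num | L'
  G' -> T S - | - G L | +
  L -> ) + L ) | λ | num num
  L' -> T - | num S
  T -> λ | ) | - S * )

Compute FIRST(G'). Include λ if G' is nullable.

{ ), *, +, -, num }

From G' -> T S -: T, S nullable, take FIRST(T) ∪ FIRST(S) ∪ {-} = { ), *, +, -, num }.
G' -> - G L contributes {-}.
G' -> + contributes {+}.
Union: FIRST(G') = { ), *, +, -, num }.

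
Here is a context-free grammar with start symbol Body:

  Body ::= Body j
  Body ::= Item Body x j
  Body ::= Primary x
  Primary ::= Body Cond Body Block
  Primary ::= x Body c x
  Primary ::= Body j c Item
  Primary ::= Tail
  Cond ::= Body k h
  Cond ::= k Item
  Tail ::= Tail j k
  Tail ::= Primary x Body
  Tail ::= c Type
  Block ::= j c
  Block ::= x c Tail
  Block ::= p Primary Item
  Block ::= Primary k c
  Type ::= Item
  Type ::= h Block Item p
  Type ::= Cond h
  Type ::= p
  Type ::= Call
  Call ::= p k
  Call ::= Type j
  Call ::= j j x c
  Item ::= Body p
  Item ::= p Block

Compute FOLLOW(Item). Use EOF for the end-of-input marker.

{ c, h, j, k, p, x }

In Body ::= Item Body x j: add FIRST(Body x j) = { c, p, x }.
In Primary ::= Body j c Item: Item is at the end, add FOLLOW(Primary) = { c, k, p, x }.
In Cond ::= k Item: Item is at the end, add FOLLOW(Cond) = { c, h, p, x }.
In Block ::= p Primary Item: Item is at the end, add FOLLOW(Block) = { c, h, j, k, p, x }.
In Type ::= Item: Item is at the end, add FOLLOW(Type) = { c, h, j, k, p, x }.
In Type ::= h Block Item p: add FIRST(p) = { p }.
Union: FOLLOW(Item) = { c, h, j, k, p, x }.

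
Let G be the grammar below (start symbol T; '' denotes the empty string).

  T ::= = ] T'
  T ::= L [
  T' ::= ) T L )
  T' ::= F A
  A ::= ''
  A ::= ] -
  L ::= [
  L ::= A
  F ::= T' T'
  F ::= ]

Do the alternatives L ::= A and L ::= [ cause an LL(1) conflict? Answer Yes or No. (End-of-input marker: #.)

Yes

FIRST(A) = { ], '' } and FIRST([) = { [ }.
The first alternative is nullable and FOLLOW(L) = { ), [ } shares [ with FIRST of the second — conflict.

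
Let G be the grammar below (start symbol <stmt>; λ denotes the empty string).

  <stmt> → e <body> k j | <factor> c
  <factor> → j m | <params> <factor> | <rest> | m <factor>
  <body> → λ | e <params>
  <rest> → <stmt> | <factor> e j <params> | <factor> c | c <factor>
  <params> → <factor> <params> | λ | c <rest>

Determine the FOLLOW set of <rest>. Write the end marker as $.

{ c, e, j, k, m }

In <factor> → <rest>: <rest> is at the end, add FOLLOW(<factor>) = { c, e, j, k, m }.
In <params> → c <rest>: <rest> is at the end, add FOLLOW(<params>) = { c, e, j, k, m }.
Union: FOLLOW(<rest>) = { c, e, j, k, m }.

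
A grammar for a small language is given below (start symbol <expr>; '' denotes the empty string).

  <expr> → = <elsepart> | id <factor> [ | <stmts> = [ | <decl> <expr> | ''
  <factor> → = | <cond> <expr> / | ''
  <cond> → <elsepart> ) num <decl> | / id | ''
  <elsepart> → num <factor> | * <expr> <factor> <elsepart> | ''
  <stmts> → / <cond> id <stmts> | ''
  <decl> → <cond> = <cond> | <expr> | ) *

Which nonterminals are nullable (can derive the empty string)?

{ <cond>, <decl>, <elsepart>, <expr>, <factor>, <stmts> }

Directly nullable (have an ''-production): <expr>, <factor>, <cond>, <elsepart>, <stmts>.
<decl> → <expr> with every symbol nullable, so <decl> is nullable.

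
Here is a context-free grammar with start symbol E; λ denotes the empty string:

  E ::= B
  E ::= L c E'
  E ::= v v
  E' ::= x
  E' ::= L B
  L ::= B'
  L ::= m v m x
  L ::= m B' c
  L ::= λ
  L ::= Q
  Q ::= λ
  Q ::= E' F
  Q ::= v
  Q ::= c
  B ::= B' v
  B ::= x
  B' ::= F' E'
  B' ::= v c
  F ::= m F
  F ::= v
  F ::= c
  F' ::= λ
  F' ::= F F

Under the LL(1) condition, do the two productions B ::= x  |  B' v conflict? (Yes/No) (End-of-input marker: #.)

FIRST(x) = { x } and FIRST(B' v) = { c, m, v, x }.
Both contain x, so the two alternatives are not disjoint — LL(1) conflict.

Yes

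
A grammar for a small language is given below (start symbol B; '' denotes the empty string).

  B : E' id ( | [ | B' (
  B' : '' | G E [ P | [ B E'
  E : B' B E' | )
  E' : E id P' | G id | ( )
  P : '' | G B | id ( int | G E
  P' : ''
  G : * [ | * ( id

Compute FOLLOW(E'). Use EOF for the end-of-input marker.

{ (, ), *, [, id }

In B : E' id (: add FIRST(id () = { id }.
In B' : [ B E': E' is at the end, add FOLLOW(B') = { (, ), *, [ }.
In E : B' B E': E' is at the end, add FOLLOW(E) = { (, ), *, [, id }.
Union: FOLLOW(E') = { (, ), *, [, id }.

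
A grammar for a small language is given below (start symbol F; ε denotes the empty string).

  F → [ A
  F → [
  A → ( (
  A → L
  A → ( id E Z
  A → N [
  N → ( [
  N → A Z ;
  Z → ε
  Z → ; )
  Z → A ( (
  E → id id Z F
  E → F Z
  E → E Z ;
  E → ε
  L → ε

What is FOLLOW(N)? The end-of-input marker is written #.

In A → N [: add FIRST([) = { [ }.
Union: FOLLOW(N) = { [ }.

{ [ }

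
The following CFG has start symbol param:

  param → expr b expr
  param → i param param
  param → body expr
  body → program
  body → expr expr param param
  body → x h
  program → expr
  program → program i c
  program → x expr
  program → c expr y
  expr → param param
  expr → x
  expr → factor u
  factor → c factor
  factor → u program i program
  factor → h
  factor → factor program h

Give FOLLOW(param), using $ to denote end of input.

param is the start symbol, so $ ∈ FOLLOW(param).
In param → i param param: add FIRST(param) = { c, h, i, u, x }.
In param → i param param: param is at the end, add FOLLOW(param) = { $, b, c, h, i, u, x, y }.
In body → expr expr param param: add FIRST(param) = { c, h, i, u, x }.
In body → expr expr param param: param is at the end, add FOLLOW(body) = { c, h, i, u, x }.
In expr → param param: add FIRST(param) = { c, h, i, u, x }.
In expr → param param: param is at the end, add FOLLOW(expr) = { $, b, c, h, i, u, x, y }.
Union: FOLLOW(param) = { $, b, c, h, i, u, x, y }.

{ $, b, c, h, i, u, x, y }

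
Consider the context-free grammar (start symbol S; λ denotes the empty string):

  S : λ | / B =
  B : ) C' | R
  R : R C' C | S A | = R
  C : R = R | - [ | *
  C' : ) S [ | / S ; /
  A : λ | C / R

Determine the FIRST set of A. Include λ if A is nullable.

A : λ contributes λ.
From A : C / R: add FIRST(C) = { ), *, -, /, = }.
Union: FIRST(A) = { ), *, -, /, =, λ }.

{ ), *, -, /, =, λ }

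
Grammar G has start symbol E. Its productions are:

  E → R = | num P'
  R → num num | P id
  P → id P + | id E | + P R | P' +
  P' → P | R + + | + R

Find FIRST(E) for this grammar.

{ +, id, num }

From E → R =: add FIRST(R) = { +, id, num }.
E → num P' contributes {num}.
Union: FIRST(E) = { +, id, num }.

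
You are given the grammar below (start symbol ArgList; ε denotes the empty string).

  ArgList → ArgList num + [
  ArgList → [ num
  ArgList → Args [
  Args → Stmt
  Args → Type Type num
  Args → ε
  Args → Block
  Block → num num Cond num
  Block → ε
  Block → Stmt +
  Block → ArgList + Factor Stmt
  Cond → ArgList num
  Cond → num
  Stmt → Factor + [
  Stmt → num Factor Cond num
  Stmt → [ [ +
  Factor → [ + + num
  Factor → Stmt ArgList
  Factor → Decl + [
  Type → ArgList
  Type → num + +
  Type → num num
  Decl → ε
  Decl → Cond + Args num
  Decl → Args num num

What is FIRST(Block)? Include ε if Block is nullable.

Block → num num Cond num contributes {num}.
Block → ε contributes ε.
From Block → Stmt +: add FIRST(Stmt) = { +, [, num }.
From Block → ArgList + Factor Stmt: add FIRST(ArgList) = { +, [, num }.
Union: FIRST(Block) = { +, [, num, ε }.

{ +, [, num, ε }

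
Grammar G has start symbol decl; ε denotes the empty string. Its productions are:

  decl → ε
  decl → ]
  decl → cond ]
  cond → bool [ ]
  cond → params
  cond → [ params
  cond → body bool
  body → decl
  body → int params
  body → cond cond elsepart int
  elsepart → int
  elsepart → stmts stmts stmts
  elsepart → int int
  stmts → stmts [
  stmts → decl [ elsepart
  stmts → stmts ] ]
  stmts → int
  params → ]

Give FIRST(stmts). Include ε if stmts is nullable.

From stmts → stmts [: add FIRST(stmts) = { [, ], bool, int }.
From stmts → decl [ elsepart: decl nullable, take FIRST(decl) ∪ {[} = { [, ], bool, int }.
From stmts → stmts ] ]: add FIRST(stmts) = { [, ], bool, int }.
stmts → int contributes {int}.
Union: FIRST(stmts) = { [, ], bool, int }.

{ [, ], bool, int }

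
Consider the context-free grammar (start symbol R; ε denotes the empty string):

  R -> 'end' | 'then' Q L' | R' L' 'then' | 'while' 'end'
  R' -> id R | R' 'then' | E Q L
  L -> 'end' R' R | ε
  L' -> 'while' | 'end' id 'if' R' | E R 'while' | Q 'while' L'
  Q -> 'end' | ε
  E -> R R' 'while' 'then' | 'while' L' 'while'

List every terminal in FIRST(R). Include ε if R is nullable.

{ 'end', 'then', 'while', id }

R -> 'end' contributes {'end'}.
R -> 'then' Q L' contributes {'then'}.
From R -> R' L' 'then': add FIRST(R') = { 'end', 'then', 'while', id }.
R -> 'while' 'end' contributes {'while'}.
Union: FIRST(R) = { 'end', 'then', 'while', id }.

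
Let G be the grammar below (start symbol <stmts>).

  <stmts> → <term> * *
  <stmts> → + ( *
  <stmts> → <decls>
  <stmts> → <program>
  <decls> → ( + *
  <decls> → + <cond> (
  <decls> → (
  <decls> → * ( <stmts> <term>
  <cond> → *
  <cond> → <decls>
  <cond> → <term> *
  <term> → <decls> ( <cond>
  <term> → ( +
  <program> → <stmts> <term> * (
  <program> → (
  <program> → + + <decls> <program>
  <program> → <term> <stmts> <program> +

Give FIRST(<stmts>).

From <stmts> → <term> * *: add FIRST(<term>) = { (, *, + }.
<stmts> → + ( * contributes {+}.
From <stmts> → <decls>: add FIRST(<decls>) = { (, *, + }.
From <stmts> → <program>: add FIRST(<program>) = { (, *, + }.
Union: FIRST(<stmts>) = { (, *, + }.

{ (, *, + }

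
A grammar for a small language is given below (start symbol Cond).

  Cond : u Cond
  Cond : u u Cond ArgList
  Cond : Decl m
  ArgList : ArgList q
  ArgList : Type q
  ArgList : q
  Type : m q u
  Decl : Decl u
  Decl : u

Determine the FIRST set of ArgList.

From ArgList : ArgList q: add FIRST(ArgList) = { m, q }.
From ArgList : Type q: add FIRST(Type) = { m }.
ArgList : q contributes {q}.
Union: FIRST(ArgList) = { m, q }.

{ m, q }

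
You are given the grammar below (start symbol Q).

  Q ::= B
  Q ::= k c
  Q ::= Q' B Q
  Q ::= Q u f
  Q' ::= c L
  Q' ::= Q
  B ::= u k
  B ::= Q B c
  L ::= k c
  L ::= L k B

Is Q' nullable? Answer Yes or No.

No

No nonterminal in this grammar is nullable.
No production of Q' has an RHS whose symbols are all nullable, so Q' is not nullable.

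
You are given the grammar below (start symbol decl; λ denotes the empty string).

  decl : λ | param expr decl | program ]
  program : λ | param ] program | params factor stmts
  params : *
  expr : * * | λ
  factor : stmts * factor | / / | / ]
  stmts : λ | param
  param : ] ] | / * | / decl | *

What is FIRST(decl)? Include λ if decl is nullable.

decl : λ contributes λ.
From decl : param expr decl: add FIRST(param) = { *, /, ] }.
From decl : program ]: program nullable, take FIRST(program) ∪ {]} = { *, /, ] }.
Union: FIRST(decl) = { *, /, ], λ }.

{ *, /, ], λ }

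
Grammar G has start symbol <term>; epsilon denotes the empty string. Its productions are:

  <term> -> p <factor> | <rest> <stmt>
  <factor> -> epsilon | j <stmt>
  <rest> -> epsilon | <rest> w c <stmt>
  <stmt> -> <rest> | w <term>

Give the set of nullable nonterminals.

Directly nullable (have an epsilon-production): <factor>, <rest>.
<stmt> -> <rest> with every symbol nullable, so <stmt> is nullable.
<term> -> <rest> <stmt> with every symbol nullable, so <term> is nullable.

{ <factor>, <rest>, <stmt>, <term> }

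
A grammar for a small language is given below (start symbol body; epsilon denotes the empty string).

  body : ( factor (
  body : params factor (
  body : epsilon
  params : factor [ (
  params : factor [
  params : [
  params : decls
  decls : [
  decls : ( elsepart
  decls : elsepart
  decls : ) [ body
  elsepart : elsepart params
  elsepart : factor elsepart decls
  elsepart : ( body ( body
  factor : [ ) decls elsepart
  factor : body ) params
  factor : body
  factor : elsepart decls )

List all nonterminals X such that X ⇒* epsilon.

Directly nullable (have an epsilon-production): body.
factor : body with every symbol nullable, so factor is nullable.
No other nonterminal has a production whose RHS symbols are all nullable.

{ body, factor }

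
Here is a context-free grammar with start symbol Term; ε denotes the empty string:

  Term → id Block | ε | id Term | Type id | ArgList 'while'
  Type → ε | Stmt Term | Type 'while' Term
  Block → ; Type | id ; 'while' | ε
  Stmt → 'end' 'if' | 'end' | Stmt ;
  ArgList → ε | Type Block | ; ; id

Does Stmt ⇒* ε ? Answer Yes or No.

No

Nullable nonterminals: ArgList, Block, Term, Type.
No production of Stmt has an RHS whose symbols are all nullable, so Stmt is not nullable.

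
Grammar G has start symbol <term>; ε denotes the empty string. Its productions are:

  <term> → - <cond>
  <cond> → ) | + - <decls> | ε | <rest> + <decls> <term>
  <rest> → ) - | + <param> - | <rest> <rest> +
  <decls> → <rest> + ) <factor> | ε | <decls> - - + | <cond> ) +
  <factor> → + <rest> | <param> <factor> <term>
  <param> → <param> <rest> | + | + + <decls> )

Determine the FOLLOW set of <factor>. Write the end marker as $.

In <decls> → <rest> + ) <factor>: <factor> is at the end, add FOLLOW(<decls>) = { $, ), - }.
In <factor> → <param> <factor> <term>: add FIRST(<term>) = { - }.
Union: FOLLOW(<factor>) = { $, ), - }.

{ $, ), - }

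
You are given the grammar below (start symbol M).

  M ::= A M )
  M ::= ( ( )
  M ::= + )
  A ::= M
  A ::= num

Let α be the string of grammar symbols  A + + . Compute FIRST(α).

Add FIRST(A) = { (, +, num }; A is not nullable, stop.

{ (, +, num }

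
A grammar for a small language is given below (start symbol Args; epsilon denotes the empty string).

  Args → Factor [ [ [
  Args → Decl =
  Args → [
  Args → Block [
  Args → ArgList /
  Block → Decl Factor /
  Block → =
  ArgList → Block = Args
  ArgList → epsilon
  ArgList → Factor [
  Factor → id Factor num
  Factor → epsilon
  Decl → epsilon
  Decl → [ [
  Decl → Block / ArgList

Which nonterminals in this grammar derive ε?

{ ArgList, Decl, Factor }

Directly nullable (have an epsilon-production): ArgList, Factor, Decl.
No other nonterminal has a production whose RHS symbols are all nullable.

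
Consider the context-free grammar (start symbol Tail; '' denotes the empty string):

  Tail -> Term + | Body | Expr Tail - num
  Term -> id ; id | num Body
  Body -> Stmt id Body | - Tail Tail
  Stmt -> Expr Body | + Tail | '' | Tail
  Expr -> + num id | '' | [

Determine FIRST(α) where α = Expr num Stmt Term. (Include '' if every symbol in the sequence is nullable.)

Add FIRST(Expr)\{''} = { +, [ }; Expr is nullable, continue.
num is a terminal; add {num} and stop.

{ +, [, num }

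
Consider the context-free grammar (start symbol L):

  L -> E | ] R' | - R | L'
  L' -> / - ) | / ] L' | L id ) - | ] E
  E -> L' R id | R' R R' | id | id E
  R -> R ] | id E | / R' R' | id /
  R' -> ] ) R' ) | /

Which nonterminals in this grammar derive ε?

{ } (none)

No nonterminal has an empty production or an RHS whose symbols are all nullable.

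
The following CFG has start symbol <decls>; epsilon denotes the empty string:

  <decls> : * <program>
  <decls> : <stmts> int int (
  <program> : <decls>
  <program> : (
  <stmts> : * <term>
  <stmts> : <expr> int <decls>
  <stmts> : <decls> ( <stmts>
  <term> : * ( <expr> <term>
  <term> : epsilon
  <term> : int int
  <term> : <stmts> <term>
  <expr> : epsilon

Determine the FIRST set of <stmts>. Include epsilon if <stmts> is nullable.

<stmts> : * <term> contributes {*}.
From <stmts> : <expr> int <decls>: <expr> nullable, take FIRST(<expr>) ∪ {int} = { int }.
From <stmts> : <decls> ( <stmts>: add FIRST(<decls>) = { *, int }.
Union: FIRST(<stmts>) = { *, int }.

{ *, int }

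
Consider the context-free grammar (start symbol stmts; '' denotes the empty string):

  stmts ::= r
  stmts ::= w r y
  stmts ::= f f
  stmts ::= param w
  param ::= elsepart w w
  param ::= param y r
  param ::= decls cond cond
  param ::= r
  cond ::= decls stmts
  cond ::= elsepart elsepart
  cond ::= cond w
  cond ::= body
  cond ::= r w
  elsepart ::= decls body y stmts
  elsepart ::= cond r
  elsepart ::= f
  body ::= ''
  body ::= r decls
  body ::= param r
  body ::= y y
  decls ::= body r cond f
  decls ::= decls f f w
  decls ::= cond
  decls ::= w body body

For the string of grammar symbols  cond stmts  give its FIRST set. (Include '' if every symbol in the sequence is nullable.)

Add FIRST(cond)\{''} = { f, r, w, y }; cond is nullable, continue.
Add FIRST(stmts) = { f, r, w, y }; stmts is not nullable, stop.

{ f, r, w, y }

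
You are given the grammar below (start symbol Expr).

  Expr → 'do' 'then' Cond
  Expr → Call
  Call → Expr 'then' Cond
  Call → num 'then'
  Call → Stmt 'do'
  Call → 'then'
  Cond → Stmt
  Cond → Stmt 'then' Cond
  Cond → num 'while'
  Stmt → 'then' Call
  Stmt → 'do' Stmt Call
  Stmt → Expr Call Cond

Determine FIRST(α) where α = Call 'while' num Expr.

Add FIRST(Call) = { 'do', 'then', num }; Call is not nullable, stop.

{ 'do', 'then', num }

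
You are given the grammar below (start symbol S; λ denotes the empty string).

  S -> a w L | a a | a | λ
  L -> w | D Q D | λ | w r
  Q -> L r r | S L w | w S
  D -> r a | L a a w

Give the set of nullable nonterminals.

{ L, S }

Directly nullable (have an λ-production): S, L.
No other nonterminal has a production whose RHS symbols are all nullable.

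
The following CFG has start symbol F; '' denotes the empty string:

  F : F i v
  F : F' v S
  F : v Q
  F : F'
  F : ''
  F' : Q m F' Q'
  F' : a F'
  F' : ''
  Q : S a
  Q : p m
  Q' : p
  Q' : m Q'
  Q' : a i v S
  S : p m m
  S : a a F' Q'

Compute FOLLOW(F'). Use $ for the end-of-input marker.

{ $, a, i, m, p, v }

In F : F' v S: add FIRST(v S) = { v }.
In F : F': F' is at the end, add FOLLOW(F) = { $, i }.
In F' : Q m F' Q': add FIRST(Q') = { a, m, p }.
In F' : a F': F' is at the end, add FOLLOW(F') = { $, a, i, m, p, v }.
In S : a a F' Q': add FIRST(Q') = { a, m, p }.
Union: FOLLOW(F') = { $, a, i, m, p, v }.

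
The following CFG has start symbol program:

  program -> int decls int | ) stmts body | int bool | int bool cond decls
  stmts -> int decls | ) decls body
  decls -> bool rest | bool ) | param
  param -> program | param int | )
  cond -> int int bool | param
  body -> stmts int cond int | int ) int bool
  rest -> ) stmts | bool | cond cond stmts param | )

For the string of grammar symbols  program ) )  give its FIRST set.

Add FIRST(program) = { ), int }; program is not nullable, stop.

{ ), int }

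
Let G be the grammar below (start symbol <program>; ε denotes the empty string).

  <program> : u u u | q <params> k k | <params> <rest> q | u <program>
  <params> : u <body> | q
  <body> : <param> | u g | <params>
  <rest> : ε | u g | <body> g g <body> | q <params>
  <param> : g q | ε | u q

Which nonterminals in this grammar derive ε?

Directly nullable (have an ε-production): <rest>, <param>.
<body> : <param> with every symbol nullable, so <body> is nullable.
No other nonterminal has a production whose RHS symbols are all nullable.

{ <body>, <param>, <rest> }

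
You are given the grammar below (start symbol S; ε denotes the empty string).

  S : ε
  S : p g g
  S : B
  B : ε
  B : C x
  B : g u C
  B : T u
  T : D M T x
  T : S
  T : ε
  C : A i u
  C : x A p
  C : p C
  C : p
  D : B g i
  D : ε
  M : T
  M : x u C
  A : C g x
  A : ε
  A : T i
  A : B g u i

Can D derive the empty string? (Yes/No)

D has an ε-production, so D ⇒ ε.

Yes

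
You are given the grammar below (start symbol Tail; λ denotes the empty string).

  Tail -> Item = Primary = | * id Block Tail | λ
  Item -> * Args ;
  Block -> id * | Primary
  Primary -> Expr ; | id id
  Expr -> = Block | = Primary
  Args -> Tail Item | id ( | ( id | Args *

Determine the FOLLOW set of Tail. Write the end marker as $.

{ $, * }

Tail is the start symbol, so $ ∈ FOLLOW(Tail).
In Tail -> * id Block Tail: Tail is at the end, add FOLLOW(Tail) = { $, * }.
In Args -> Tail Item: add FIRST(Item) = { * }.
Union: FOLLOW(Tail) = { $, * }.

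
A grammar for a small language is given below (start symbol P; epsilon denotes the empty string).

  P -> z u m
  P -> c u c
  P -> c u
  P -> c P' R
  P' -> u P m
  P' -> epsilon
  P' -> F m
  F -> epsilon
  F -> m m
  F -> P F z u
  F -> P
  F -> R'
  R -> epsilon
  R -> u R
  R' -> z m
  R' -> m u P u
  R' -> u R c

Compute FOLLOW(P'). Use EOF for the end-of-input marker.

{ EOF, c, m, u, z }

In P -> c P' R: add FIRST(R)\{epsilon} = { u }.
  Since R is nullable, also add FOLLOW(P) = { EOF, c, m, u, z }.
Union: FOLLOW(P') = { EOF, c, m, u, z }.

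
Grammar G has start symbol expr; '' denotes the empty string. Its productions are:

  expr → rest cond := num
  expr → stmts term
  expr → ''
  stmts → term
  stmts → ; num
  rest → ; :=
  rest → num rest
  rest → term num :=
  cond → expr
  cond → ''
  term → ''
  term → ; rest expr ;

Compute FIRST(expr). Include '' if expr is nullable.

{ ;, num, '' }

From expr → rest cond := num: add FIRST(rest) = { ;, num }.
From expr → stmts term: stmts, term nullable, take FIRST(stmts) ∪ FIRST(term) = { ; }; also '' since the whole RHS is nullable.
expr → '' contributes ''.
Union: FIRST(expr) = { ;, num, '' }.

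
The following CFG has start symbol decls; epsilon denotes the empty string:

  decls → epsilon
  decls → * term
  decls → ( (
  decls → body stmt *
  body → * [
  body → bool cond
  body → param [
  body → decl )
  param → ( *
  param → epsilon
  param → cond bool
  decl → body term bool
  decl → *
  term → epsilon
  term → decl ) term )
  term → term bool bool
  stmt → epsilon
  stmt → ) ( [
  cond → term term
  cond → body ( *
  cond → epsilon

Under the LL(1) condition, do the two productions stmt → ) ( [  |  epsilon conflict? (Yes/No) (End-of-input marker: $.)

FIRST() ( [) = { ) } and FIRST(epsilon) = { epsilon }.
The second is nullable but FOLLOW(stmt) = { * } is disjoint from FIRST of the first.

No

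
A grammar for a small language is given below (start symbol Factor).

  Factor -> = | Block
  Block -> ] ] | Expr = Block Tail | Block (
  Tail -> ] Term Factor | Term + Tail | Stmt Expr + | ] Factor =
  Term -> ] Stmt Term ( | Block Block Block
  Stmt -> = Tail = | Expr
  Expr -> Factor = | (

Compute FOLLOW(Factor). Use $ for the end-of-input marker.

{ $, (, +, =, ] }

Factor is the start symbol, so $ ∈ FOLLOW(Factor).
In Tail -> ] Term Factor: Factor is at the end, add FOLLOW(Tail) = { $, (, +, =, ] }.
In Tail -> ] Factor =: add FIRST(=) = { = }.
In Expr -> Factor =: add FIRST(=) = { = }.
Union: FOLLOW(Factor) = { $, (, +, =, ] }.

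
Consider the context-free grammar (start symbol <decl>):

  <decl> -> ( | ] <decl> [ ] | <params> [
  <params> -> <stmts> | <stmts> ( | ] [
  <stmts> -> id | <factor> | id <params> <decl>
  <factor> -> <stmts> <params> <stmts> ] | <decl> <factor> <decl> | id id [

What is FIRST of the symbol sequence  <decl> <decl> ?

{ (, ], id }

Add FIRST(<decl>) = { (, ], id }; <decl> is not nullable, stop.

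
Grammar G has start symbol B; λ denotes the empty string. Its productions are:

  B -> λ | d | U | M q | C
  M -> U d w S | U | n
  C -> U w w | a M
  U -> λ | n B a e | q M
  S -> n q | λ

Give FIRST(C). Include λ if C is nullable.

From C -> U w w: U nullable, take FIRST(U) ∪ {w} = { n, q, w }.
C -> a M contributes {a}.
Union: FIRST(C) = { a, n, q, w }.

{ a, n, q, w }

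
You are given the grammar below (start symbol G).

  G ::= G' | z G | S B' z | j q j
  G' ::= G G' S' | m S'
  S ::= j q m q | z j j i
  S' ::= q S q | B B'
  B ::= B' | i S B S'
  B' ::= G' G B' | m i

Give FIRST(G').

{ j, m, z }

From G' ::= G G' S': add FIRST(G) = { j, m, z }.
G' ::= m S' contributes {m}.
Union: FIRST(G') = { j, m, z }.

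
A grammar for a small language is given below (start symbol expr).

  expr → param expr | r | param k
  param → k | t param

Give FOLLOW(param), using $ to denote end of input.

{ k, r, t }

In expr → param expr: add FIRST(expr) = { k, r, t }.
In expr → param k: add FIRST(k) = { k }.
In param → t param: param is at the end, add FOLLOW(param) = { k, r, t }.
Union: FOLLOW(param) = { k, r, t }.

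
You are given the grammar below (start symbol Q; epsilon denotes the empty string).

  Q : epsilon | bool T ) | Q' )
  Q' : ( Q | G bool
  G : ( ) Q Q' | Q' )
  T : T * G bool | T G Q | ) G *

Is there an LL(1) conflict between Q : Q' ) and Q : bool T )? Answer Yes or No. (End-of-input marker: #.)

No

FIRST(Q' )) = { ( } and FIRST(bool T )) = { bool }.
The FIRST sets are disjoint and neither alternative is nullable — no conflict.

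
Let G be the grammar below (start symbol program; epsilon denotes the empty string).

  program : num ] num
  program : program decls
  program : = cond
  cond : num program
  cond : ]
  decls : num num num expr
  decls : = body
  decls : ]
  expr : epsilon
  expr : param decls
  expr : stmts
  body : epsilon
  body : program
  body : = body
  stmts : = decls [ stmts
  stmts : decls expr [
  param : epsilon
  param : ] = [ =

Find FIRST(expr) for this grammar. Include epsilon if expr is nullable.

{ =, ], num, epsilon }

expr : epsilon contributes epsilon.
From expr : param decls: param nullable, take FIRST(param) ∪ FIRST(decls) = { =, ], num }.
From expr : stmts: add FIRST(stmts) = { =, ], num }.
Union: FIRST(expr) = { =, ], num, epsilon }.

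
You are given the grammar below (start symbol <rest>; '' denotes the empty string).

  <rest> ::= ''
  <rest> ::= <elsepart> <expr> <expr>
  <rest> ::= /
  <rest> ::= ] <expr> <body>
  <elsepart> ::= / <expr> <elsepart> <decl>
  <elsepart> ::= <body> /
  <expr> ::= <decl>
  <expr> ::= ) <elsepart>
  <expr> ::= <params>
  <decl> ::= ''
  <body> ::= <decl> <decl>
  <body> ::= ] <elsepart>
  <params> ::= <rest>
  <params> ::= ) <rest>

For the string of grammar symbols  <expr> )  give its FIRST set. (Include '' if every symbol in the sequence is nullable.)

{ ), /, ] }

Add FIRST(<expr>)\{''} = { ), /, ] }; <expr> is nullable, continue.
) is a terminal; add {)} and stop.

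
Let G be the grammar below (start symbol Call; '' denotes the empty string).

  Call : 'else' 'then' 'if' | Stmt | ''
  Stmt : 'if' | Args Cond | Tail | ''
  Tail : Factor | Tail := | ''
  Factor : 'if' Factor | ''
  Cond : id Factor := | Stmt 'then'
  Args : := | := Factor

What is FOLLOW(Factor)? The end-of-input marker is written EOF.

{ EOF, 'if', 'then', :=, id }

In Tail : Factor: Factor is at the end, add FOLLOW(Tail) = { EOF, 'then', := }.
In Factor : 'if' Factor: Factor is at the end, add FOLLOW(Factor) = { EOF, 'if', 'then', :=, id }.
In Cond : id Factor :=: add FIRST(:=) = { := }.
In Args : := Factor: Factor is at the end, add FOLLOW(Args) = { 'if', 'then', :=, id }.
Union: FOLLOW(Factor) = { EOF, 'if', 'then', :=, id }.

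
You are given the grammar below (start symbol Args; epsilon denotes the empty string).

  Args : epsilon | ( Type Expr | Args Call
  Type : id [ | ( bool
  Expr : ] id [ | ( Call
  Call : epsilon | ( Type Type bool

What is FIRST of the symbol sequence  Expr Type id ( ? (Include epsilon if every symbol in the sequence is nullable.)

Add FIRST(Expr) = { (, ] }; Expr is not nullable, stop.

{ (, ] }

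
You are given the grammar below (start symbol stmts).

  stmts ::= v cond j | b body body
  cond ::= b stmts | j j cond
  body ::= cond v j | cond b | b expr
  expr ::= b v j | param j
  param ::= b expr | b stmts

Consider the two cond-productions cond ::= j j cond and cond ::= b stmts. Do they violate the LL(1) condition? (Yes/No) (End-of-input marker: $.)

FIRST(j j cond) = { j } and FIRST(b stmts) = { b }.
The FIRST sets are disjoint and neither alternative is nullable — no conflict.

No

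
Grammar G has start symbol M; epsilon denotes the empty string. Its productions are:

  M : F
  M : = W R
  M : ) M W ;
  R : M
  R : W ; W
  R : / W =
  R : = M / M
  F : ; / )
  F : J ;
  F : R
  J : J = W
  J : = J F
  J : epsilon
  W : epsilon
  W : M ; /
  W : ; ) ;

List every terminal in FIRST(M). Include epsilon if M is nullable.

{ ), /, ;, = }

From M : F: add FIRST(F) = { ), /, ;, = }.
M : = W R contributes {=}.
M : ) M W ; contributes {)}.
Union: FIRST(M) = { ), /, ;, = }.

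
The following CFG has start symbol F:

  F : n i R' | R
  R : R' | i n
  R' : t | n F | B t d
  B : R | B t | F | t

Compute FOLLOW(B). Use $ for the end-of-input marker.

In R' : B t d: add FIRST(t d) = { t }.
In B : B t: add FIRST(t) = { t }.
Union: FOLLOW(B) = { t }.

{ t }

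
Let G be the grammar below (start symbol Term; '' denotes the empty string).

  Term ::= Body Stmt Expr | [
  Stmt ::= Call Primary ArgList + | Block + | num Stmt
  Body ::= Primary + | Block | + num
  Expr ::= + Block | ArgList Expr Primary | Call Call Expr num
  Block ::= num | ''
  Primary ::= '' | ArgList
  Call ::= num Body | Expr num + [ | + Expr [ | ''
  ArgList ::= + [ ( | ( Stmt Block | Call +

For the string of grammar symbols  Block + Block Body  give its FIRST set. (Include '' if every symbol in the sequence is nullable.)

Add FIRST(Block)\{''} = { num }; Block is nullable, continue.
+ is a terminal; add {+} and stop.

{ +, num }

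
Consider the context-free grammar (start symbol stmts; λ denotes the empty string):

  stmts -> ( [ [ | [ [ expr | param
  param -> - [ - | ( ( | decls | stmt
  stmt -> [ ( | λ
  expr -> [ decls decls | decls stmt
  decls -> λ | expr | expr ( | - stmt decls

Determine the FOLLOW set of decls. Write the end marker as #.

In param -> decls: decls is at the end, add FOLLOW(param) = { # }.
In expr -> [ decls decls: add FIRST(decls)\{λ} = { (, -, [ }.
  Since decls is nullable, also add FOLLOW(expr) = { #, (, -, [ }.
In expr -> [ decls decls: decls is at the end, add FOLLOW(expr) = { #, (, -, [ }.
In expr -> decls stmt: add FIRST(stmt)\{λ} = { [ }.
  Since stmt is nullable, also add FOLLOW(expr) = { #, (, -, [ }.
In decls -> - stmt decls: decls is at the end, add FOLLOW(decls) = { #, (, -, [ }.
Union: FOLLOW(decls) = { #, (, -, [ }.

{ #, (, -, [ }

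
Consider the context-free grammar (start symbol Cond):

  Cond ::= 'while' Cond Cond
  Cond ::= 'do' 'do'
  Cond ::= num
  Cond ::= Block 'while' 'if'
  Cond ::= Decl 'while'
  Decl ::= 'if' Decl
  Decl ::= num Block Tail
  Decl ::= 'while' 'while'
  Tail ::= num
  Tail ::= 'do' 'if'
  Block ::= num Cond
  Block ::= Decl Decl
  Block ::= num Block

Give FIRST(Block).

{ 'if', 'while', num }

Block ::= num Cond contributes {num}.
From Block ::= Decl Decl: add FIRST(Decl) = { 'if', 'while', num }.
Block ::= num Block contributes {num}.
Union: FIRST(Block) = { 'if', 'while', num }.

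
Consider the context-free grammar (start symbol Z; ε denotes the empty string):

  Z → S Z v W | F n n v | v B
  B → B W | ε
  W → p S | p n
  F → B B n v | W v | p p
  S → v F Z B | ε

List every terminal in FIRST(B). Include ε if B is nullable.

{ p, ε }

From B → B W: B nullable, take FIRST(B) ∪ FIRST(W) = { p }.
B → ε contributes ε.
Union: FIRST(B) = { p, ε }.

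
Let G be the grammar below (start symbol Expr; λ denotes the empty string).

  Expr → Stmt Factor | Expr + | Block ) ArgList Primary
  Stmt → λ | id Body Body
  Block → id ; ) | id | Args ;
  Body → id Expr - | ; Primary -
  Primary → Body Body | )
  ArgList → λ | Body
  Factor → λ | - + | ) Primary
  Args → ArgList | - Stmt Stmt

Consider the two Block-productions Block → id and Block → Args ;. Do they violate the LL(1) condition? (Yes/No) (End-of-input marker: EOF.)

FIRST(id) = { id } and FIRST(Args ;) = { -, ;, id }.
Both contain id, so the two alternatives are not disjoint — LL(1) conflict.

Yes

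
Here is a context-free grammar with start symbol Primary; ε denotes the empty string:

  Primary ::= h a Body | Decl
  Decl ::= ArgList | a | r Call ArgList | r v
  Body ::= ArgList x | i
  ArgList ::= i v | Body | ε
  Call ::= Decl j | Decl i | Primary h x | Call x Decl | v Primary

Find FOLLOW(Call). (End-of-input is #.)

In Decl ::= r Call ArgList: add FIRST(ArgList)\{ε} = { i, x }.
  Since ArgList is nullable, also add FOLLOW(Decl) = { #, h, i, j, x }.
In Call ::= Call x Decl: add FIRST(x Decl) = { x }.
Union: FOLLOW(Call) = { #, h, i, j, x }.

{ #, h, i, j, x }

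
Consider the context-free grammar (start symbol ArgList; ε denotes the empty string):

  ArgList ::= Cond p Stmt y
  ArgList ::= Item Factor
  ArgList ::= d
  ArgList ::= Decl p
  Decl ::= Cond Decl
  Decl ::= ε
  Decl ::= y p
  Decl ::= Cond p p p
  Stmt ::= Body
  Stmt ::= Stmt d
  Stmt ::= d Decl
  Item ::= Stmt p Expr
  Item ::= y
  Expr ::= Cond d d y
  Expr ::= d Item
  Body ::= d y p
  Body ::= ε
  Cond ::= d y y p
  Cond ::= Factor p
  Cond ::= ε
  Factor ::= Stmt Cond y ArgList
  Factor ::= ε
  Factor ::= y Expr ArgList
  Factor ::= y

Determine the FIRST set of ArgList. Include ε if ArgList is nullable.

From ArgList ::= Cond p Stmt y: Cond nullable, take FIRST(Cond) ∪ {p} = { d, p, y }.
From ArgList ::= Item Factor: add FIRST(Item) = { d, p, y }.
ArgList ::= d contributes {d}.
From ArgList ::= Decl p: Decl nullable, take FIRST(Decl) ∪ {p} = { d, p, y }.
Union: FIRST(ArgList) = { d, p, y }.

{ d, p, y }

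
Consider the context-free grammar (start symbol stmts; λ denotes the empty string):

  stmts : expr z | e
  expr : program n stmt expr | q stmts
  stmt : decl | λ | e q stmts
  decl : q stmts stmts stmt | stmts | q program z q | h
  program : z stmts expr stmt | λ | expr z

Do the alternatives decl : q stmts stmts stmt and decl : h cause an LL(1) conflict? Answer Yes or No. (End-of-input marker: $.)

FIRST(q stmts stmts stmt) = { q } and FIRST(h) = { h }.
The FIRST sets are disjoint and neither alternative is nullable — no conflict.

No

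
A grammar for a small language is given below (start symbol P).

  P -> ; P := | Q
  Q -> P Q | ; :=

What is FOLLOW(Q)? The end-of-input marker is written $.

In P -> Q: Q is at the end, add FOLLOW(P) = { $, :=, ; }.
In Q -> P Q: Q is at the end, add FOLLOW(Q) = { $, :=, ; }.
Union: FOLLOW(Q) = { $, :=, ; }.

{ $, :=, ; }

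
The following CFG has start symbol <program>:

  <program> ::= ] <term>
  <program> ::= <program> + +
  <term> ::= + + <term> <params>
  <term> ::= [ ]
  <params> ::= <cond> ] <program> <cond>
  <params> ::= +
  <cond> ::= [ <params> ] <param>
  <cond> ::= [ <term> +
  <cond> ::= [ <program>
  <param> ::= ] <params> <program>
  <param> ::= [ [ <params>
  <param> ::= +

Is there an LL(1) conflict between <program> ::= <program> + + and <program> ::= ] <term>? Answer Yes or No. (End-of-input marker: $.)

Yes

FIRST(<program> + +) = { ] } and FIRST(] <term>) = { ] }.
Both contain ], so the two alternatives are not disjoint — LL(1) conflict.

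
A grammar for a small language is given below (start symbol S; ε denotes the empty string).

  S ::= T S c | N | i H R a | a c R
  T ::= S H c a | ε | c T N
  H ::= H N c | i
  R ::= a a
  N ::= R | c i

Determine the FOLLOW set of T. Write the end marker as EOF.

{ a, c, i }

In S ::= T S c: add FIRST(S c) = { a, c, i }.
In T ::= c T N: add FIRST(N) = { a, c }.
Union: FOLLOW(T) = { a, c, i }.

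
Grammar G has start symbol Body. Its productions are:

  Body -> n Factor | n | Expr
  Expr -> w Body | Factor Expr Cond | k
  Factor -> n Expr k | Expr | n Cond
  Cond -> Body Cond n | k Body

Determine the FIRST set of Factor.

Factor -> n Expr k contributes {n}.
From Factor -> Expr: add FIRST(Expr) = { k, n, w }.
Factor -> n Cond contributes {n}.
Union: FIRST(Factor) = { k, n, w }.

{ k, n, w }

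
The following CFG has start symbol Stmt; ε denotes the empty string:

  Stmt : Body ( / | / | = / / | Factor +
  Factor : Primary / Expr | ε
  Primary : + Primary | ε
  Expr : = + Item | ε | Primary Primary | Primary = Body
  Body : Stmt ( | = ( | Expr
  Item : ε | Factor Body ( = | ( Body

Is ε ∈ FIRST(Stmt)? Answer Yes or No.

Nullable nonterminals: Body, Expr, Factor, Item, Primary.
No production of Stmt has an RHS whose symbols are all nullable, so Stmt is not nullable.

No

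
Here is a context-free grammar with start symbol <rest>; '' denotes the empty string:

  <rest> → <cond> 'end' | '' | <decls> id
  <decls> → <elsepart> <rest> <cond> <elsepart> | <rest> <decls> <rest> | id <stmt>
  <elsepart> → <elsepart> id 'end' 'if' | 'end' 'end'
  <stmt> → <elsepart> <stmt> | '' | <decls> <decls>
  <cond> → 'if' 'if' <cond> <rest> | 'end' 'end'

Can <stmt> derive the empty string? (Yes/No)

Yes

<stmt> has an ''-production, so <stmt> ⇒ ''.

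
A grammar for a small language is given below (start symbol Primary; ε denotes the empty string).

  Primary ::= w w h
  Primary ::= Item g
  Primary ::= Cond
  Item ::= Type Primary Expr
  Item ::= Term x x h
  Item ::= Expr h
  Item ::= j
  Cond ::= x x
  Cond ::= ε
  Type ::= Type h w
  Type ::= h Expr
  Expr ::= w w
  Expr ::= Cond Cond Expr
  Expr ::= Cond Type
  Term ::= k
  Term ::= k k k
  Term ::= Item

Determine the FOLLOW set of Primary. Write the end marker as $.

{ $, h, w, x }

Primary is the start symbol, so $ ∈ FOLLOW(Primary).
In Item ::= Type Primary Expr: add FIRST(Expr) = { h, w, x }.
Union: FOLLOW(Primary) = { $, h, w, x }.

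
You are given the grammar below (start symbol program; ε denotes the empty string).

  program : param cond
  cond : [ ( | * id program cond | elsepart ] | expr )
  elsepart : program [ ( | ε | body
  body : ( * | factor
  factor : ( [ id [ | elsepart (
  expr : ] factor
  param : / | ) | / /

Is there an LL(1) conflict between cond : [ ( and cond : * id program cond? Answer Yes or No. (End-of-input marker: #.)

FIRST([ () = { [ } and FIRST(* id program cond) = { * }.
The FIRST sets are disjoint and neither alternative is nullable — no conflict.

No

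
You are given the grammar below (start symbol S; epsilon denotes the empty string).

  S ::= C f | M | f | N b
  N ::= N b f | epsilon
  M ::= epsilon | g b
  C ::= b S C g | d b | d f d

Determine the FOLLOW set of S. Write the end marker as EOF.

{ EOF, b, d }

S is the start symbol, so EOF ∈ FOLLOW(S).
In C ::= b S C g: add FIRST(C g) = { b, d }.
Union: FOLLOW(S) = { EOF, b, d }.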